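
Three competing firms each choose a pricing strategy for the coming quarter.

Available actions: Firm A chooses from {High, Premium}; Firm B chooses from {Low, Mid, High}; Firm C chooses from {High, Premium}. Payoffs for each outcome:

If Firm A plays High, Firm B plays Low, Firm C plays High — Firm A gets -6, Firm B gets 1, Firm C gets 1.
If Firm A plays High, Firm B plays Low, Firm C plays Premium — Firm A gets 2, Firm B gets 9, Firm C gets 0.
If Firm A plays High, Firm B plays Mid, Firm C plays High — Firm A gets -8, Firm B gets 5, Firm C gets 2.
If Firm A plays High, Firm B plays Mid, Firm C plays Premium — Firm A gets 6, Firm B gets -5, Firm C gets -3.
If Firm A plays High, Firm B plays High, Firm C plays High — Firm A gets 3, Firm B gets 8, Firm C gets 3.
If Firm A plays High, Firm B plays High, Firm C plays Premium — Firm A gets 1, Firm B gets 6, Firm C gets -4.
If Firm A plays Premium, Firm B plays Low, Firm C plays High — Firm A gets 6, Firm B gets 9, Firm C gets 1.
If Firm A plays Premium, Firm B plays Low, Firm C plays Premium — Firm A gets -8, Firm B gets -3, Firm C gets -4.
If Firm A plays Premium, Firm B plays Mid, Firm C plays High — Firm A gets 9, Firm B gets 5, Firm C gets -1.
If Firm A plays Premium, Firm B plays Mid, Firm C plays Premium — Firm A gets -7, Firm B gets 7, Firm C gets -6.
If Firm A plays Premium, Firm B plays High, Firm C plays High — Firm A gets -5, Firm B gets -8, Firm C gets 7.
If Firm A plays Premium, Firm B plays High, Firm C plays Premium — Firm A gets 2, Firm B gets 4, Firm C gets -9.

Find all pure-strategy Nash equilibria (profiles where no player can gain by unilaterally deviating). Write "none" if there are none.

The pure Nash equilibria are (High, High, High), (Premium, Low, High).

Firm A against (Low, High): payoffs -6, 6 → best response Premium.
Firm A against (Low, Premium): payoffs 2, -8 → best response High.
Firm A against (Mid, High): payoffs -8, 9 → best response Premium.
Firm A against (Mid, Premium): payoffs 6, -7 → best response High.
Firm A against (High, High): payoffs 3, -5 → best response High.
Firm A against (High, Premium): payoffs 1, 2 → best response Premium.
Firm B against (High, High): payoffs 1, 5, 8 → best response High.
Firm B against (High, Premium): payoffs 9, -5, 6 → best response Low.
Firm B against (Premium, High): payoffs 9, 5, -8 → best response Low.
Firm B against (Premium, Premium): payoffs -3, 7, 4 → best response Mid.
Firm C against (High, Low): payoffs 1, 0 → best response High.
Firm C against (High, Mid): payoffs 2, -3 → best response High.
Firm C against (High, High): payoffs 3, -4 → best response High.
Firm C against (Premium, Low): payoffs 1, -4 → best response High.
Firm C against (Premium, Mid): payoffs -1, -6 → best response High.
Firm C against (Premium, High): payoffs 7, -9 → best response High.
Mutual best responses: (High, High, High); (Premium, Low, High).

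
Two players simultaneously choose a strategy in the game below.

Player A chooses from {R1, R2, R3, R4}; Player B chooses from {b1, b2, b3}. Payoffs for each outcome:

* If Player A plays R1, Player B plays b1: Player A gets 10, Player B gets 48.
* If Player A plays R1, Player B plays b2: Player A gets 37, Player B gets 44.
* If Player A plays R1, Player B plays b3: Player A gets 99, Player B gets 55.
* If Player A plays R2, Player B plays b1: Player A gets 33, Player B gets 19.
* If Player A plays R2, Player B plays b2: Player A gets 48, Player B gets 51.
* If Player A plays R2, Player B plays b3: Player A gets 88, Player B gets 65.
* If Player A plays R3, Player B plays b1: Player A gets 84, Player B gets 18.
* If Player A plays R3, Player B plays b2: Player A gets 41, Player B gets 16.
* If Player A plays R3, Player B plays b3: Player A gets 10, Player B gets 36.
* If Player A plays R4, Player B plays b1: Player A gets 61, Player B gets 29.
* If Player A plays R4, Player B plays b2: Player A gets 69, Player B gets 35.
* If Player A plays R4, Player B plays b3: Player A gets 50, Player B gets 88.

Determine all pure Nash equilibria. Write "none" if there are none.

Player A against b1: payoffs 10, 33, 84, 61 → best response R3.
Player A against b2: payoffs 37, 48, 41, 69 → best response R4.
Player A against b3: payoffs 99, 88, 10, 50 → best response R1.
Player B against R1: payoffs 48, 44, 55 → best response b3.
Player B against R2: payoffs 19, 51, 65 → best response b3.
Player B against R3: payoffs 18, 16, 36 → best response b3.
Player B against R4: payoffs 29, 35, 88 → best response b3.
Mutual best responses: (R1, b3).

The unique pure-strategy Nash equilibrium is (R1, b3).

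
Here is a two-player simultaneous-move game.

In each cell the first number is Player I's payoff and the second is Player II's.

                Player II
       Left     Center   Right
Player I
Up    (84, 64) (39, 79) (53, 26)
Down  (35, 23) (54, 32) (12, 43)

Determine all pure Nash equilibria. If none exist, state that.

Mark each player's best response to every combination of opponents' strategies; a profile where every player is best-responding is a pure Nash equilibrium.
Player I against Left: payoffs 84, 35 → best response Up.
Player I against Center: payoffs 39, 54 → best response Down.
Player I against Right: payoffs 53, 12 → best response Up.
Player II against Up: payoffs 64, 79, 26 → best response Center.
Player II against Down: payoffs 23, 32, 43 → best response Right.
No profile is a mutual best response for all players.

This game has no pure Nash equilibrium.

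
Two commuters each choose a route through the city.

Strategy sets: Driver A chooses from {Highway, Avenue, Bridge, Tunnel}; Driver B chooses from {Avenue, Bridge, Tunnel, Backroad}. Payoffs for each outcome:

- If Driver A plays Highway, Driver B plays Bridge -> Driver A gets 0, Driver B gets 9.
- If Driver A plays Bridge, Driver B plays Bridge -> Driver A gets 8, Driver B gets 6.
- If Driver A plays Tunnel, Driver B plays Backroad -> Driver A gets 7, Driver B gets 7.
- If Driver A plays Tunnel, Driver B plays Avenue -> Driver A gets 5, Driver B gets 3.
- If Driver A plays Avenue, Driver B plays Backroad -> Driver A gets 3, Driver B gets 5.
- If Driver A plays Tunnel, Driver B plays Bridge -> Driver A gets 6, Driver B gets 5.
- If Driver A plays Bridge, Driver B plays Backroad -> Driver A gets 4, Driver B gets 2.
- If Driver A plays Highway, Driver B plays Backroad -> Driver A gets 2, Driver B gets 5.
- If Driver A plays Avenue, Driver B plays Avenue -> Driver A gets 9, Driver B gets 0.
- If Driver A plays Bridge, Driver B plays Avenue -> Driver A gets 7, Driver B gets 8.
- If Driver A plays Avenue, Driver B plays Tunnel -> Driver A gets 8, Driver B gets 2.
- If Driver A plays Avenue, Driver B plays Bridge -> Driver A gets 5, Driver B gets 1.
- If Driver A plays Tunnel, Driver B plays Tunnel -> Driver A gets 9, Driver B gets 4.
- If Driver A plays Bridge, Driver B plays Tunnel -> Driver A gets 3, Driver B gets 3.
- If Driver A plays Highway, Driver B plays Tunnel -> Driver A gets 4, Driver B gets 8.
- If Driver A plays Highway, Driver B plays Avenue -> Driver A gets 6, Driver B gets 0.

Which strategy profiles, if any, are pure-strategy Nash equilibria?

(Tunnel, Backroad)

(Highway, Avenue): Driver A can switch to Avenue (6 → 9). Not NE.
(Highway, Bridge): Driver A can switch to Avenue (0 → 5). Not NE.
(Highway, Tunnel): Driver A can switch to Avenue (4 → 8). Not NE.
(Highway, Backroad): Driver A can switch to Avenue (2 → 3). Not NE.
(Avenue, Avenue): Driver B can switch to Bridge (0 → 1). Not NE.
(Avenue, Bridge): Driver A can switch to Bridge (5 → 8). Not NE.
(Avenue, Tunnel): Driver A can switch to Tunnel (8 → 9). Not NE.
(Avenue, Backroad): Driver A can switch to Bridge (3 → 4). Not NE.
(Tunnel, Backroad): Driver A gets 7, best alternative 4; Driver B gets 7, best alternative 5. No profitable deviation — NE.
(The remaining 7 profiles each have a profitable deviation by the same check.)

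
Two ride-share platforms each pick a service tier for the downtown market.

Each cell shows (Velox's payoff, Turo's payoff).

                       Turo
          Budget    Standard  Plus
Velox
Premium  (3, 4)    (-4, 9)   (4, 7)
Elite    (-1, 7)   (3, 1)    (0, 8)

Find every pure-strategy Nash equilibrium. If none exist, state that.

(Premium, Budget): Turo can switch to Standard (4 → 9). Not NE.
(Premium, Standard): Velox can switch to Elite (-4 → 3). Not NE.
(Premium, Plus): Turo can switch to Standard (7 → 9). Not NE.
(Elite, Budget): Velox can switch to Premium (-1 → 3). Not NE.
(Elite, Standard): Turo can switch to Budget (1 → 7). Not NE.
(Elite, Plus): Velox can switch to Premium (0 → 4). Not NE.

No pure-strategy Nash equilibrium.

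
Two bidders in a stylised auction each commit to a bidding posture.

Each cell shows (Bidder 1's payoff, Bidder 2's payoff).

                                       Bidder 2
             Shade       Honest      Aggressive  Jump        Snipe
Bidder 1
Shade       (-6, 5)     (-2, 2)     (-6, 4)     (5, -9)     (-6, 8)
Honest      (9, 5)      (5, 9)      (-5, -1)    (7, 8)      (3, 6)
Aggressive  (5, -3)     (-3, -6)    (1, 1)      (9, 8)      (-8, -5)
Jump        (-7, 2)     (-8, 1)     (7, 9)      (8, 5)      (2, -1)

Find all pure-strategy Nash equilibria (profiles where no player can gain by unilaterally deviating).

The pure Nash equilibria are (Honest, Honest), (Aggressive, Jump), (Jump, Aggressive).

(Shade, Shade): Bidder 1 can switch to Honest (-6 → 9). Not NE.
(Shade, Honest): Bidder 1 can switch to Honest (-2 → 5). Not NE.
(Shade, Aggressive): Bidder 1 can switch to Honest (-6 → -5). Not NE.
(Shade, Jump): Bidder 1 can switch to Honest (5 → 7). Not NE.
(Shade, Snipe): Bidder 1 can switch to Honest (-6 → 3). Not NE.
(Honest, Shade): Bidder 2 can switch to Honest (5 → 9). Not NE.
(Honest, Honest): Bidder 1 gets 5, best alternative -2; Bidder 2 gets 9, best alternative 8. No profitable deviation — NE.
(Honest, Aggressive): Bidder 1 can switch to Aggressive (-5 → 1). Not NE.
(Honest, Jump): Bidder 1 can switch to Aggressive (7 → 9). Not NE.
(Honest, Snipe): Bidder 2 can switch to Honest (6 → 9). Not NE.
(Aggressive, Shade): Bidder 1 can switch to Honest (5 → 9). Not NE.
(Aggressive, Honest): Bidder 1 can switch to Shade (-3 → -2). Not NE.
(Aggressive, Aggressive): Bidder 1 can switch to Jump (1 → 7). Not NE.
(Aggressive, Jump): Bidder 1 gets 9, best alternative 8; Bidder 2 gets 8, best alternative 1. No profitable deviation — NE.
(Jump, Aggressive): Bidder 1 gets 7, best alternative 1; Bidder 2 gets 9, best alternative 5. No profitable deviation — NE.
(The remaining 5 profiles each have a profitable deviation by the same check.)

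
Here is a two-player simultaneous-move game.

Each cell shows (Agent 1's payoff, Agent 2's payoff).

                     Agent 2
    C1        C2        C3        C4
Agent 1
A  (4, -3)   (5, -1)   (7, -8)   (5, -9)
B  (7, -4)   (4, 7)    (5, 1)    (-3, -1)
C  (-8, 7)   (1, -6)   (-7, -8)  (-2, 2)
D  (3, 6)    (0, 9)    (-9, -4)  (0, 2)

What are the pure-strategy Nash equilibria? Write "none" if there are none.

Agent 1 against C1: payoffs 4, 7, -8, 3 → best response B.
Agent 1 against C2: payoffs 5, 4, 1, 0 → best response A.
Agent 1 against C3: payoffs 7, 5, -7, -9 → best response A.
Agent 1 against C4: payoffs 5, -3, -2, 0 → best response A.
Agent 2 against A: payoffs -3, -1, -8, -9 → best response C2.
Agent 2 against B: payoffs -4, 7, 1, -1 → best response C2.
Agent 2 against C: payoffs 7, -6, -8, 2 → best response C1.
Agent 2 against D: payoffs 6, 9, -4, 2 → best response C2.
Mutual best responses: (A, C2).

Pure NE: (A, C2)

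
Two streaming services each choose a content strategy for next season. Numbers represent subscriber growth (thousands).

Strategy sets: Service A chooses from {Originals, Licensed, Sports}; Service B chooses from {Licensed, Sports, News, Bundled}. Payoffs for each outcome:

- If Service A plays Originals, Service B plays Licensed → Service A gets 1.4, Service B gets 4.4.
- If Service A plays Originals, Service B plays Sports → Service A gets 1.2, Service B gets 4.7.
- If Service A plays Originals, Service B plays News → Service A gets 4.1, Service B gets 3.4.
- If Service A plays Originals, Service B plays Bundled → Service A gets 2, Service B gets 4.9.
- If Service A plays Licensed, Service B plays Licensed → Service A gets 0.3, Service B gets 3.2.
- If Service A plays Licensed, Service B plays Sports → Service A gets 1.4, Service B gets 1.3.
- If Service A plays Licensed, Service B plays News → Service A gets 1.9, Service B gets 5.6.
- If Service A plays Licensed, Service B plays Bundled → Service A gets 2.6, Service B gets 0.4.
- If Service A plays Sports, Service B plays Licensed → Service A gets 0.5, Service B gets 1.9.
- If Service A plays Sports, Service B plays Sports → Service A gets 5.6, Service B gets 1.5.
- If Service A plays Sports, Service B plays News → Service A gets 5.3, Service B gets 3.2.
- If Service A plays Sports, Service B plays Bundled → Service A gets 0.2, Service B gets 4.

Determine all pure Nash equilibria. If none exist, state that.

No pure-strategy Nash equilibrium.

(Originals, Licensed): Service B can switch to Sports (4.4 → 4.7). Not NE.
(Originals, Sports): Service A can switch to Licensed (1.2 → 1.4). Not NE.
(Originals, News): Service A can switch to Sports (4.1 → 5.3). Not NE.
(Originals, Bundled): Service A can switch to Licensed (2 → 2.6). Not NE.
(Licensed, Licensed): Service A can switch to Originals (0.3 → 1.4). Not NE.
(Licensed, Sports): Service A can switch to Sports (1.4 → 5.6). Not NE.
(Licensed, News): Service A can switch to Originals (1.9 → 4.1). Not NE.
(Licensed, Bundled): Service B can switch to Licensed (0.4 → 3.2). Not NE.
(Sports, Licensed): Service A can switch to Originals (0.5 → 1.4). Not NE.
(Sports, Sports): Service B can switch to Licensed (1.5 → 1.9). Not NE.
(The remaining 2 profiles each have a profitable deviation by the same check.)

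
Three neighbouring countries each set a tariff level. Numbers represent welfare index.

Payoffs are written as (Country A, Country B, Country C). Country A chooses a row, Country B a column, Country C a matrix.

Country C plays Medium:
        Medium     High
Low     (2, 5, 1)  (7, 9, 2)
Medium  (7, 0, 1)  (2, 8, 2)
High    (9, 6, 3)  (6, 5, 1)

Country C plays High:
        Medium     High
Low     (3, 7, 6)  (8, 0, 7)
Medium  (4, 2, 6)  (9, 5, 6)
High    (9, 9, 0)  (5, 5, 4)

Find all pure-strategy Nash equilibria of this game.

(Low, Medium, Medium): Country A can switch to Medium (2 → 7). Not NE.
(Low, Medium, High): Country A can switch to Medium (3 → 4). Not NE.
(Low, High, Medium): Country C can switch to High (2 → 7). Not NE.
(Low, High, High): Country A can switch to Medium (8 → 9). Not NE.
(Medium, Medium, Medium): Country A can switch to High (7 → 9). Not NE.
(Medium, Medium, High): Country A can switch to High (4 → 9). Not NE.
(Medium, High, Medium): Country A can switch to Low (2 → 7). Not NE.
(Medium, High, High): Country A gets 9, best alternative 8; Country B gets 5, best alternative 2; Country C gets 6, best alternative 2. No profitable deviation — NE.
(High, Medium, Medium): Country A gets 9, best alternative 7; Country B gets 6, best alternative 5; Country C gets 3, best alternative 0. No profitable deviation — NE.
(High, Medium, High): Country C can switch to Medium (0 → 3). Not NE.
(High, High, Medium): Country A can switch to Low (6 → 7). Not NE.
(High, High, High): Country A can switch to Low (5 → 8). Not NE.

(Medium, High, High), (High, Medium, Medium)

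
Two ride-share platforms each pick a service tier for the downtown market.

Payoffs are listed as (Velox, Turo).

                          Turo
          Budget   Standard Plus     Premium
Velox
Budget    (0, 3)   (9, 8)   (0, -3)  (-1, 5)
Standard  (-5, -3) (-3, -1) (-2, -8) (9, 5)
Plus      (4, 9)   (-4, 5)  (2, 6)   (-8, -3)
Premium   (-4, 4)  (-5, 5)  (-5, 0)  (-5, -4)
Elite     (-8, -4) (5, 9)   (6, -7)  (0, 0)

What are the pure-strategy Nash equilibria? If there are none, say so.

Velox against Budget: payoffs 0, -5, 4, -4, -8 → best response Plus.
Velox against Standard: payoffs 9, -3, -4, -5, 5 → best response Budget.
Velox against Plus: payoffs 0, -2, 2, -5, 6 → best response Elite.
Velox against Premium: payoffs -1, 9, -8, -5, 0 → best response Standard.
Turo against Budget: payoffs 3, 8, -3, 5 → best response Standard.
Turo against Standard: payoffs -3, -1, -8, 5 → best response Premium.
Turo against Plus: payoffs 9, 5, 6, -3 → best response Budget.
Turo against Premium: payoffs 4, 5, 0, -4 → best response Standard.
Turo against Elite: payoffs -4, 9, -7, 0 → best response Standard.
Mutual best responses: (Budget, Standard); (Standard, Premium); (Plus, Budget).

(Budget, Standard); (Standard, Premium); (Plus, Budget)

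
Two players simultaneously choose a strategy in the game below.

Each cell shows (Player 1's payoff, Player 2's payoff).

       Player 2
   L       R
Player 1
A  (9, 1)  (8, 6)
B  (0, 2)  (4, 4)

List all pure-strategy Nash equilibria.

For each strategy profile, look for a profitable unilateral deviation.
(A, L): Player 2 can switch to R (1 → 6). Not NE.
(A, R): Player 1 gets 8, best alternative 4; Player 2 gets 6, best alternative 1. No profitable deviation — NE.
(B, L): Player 1 can switch to A (0 → 9). Not NE.
(B, R): Player 1 can switch to A (4 → 8). Not NE.

The unique pure-strategy Nash equilibrium is (A, R).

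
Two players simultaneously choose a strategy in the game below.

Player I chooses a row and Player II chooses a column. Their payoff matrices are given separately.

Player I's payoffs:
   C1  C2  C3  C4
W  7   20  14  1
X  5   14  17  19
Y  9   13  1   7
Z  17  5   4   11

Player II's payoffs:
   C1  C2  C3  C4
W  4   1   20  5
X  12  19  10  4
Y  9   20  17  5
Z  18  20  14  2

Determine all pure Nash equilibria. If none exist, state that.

Player I against C1: payoffs 7, 5, 9, 17 → best response Z.
Player I against C2: payoffs 20, 14, 13, 5 → best response W.
Player I against C3: payoffs 14, 17, 1, 4 → best response X.
Player I against C4: payoffs 1, 19, 7, 11 → best response X.
Player II against W: payoffs 4, 1, 20, 5 → best response C3.
Player II against X: payoffs 12, 19, 10, 4 → best response C2.
Player II against Y: payoffs 9, 20, 17, 5 → best response C2.
Player II against Z: payoffs 18, 20, 14, 2 → best response C2.
No profile is a mutual best response for all players.

No pure-strategy Nash equilibrium.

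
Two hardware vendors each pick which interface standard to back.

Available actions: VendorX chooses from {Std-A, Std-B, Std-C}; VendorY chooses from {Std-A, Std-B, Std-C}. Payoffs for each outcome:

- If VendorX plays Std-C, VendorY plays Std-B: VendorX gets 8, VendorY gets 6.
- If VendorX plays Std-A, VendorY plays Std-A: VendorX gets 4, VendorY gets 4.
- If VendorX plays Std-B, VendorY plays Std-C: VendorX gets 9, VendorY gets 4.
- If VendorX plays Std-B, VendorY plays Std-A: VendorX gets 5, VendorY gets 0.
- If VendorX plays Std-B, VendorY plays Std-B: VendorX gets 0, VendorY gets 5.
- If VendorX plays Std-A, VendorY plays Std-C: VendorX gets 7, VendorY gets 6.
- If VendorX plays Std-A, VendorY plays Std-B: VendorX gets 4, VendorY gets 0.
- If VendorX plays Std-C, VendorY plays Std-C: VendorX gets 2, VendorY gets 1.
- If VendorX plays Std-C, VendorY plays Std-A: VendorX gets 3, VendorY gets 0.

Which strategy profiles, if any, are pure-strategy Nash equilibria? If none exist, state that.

VendorX against Std-A: payoffs 4, 5, 3 → best response Std-B.
VendorX against Std-B: payoffs 4, 0, 8 → best response Std-C.
VendorX against Std-C: payoffs 7, 9, 2 → best response Std-B.
VendorY against Std-A: payoffs 4, 0, 6 → best response Std-C.
VendorY against Std-B: payoffs 0, 5, 4 → best response Std-B.
VendorY against Std-C: payoffs 0, 6, 1 → best response Std-B.
Mutual best responses: (Std-C, Std-B).

Pure NE: (Std-C, Std-B)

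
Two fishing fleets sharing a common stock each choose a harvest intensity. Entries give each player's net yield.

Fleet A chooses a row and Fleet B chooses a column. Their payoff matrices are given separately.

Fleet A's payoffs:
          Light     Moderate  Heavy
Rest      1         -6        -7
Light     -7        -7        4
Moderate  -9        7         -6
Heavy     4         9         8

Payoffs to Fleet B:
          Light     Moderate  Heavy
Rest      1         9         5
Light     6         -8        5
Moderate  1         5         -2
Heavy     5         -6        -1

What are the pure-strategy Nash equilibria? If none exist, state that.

Fleet A against Light: payoffs 1, -7, -9, 4 → best response Heavy.
Fleet A against Moderate: payoffs -6, -7, 7, 9 → best response Heavy.
Fleet A against Heavy: payoffs -7, 4, -6, 8 → best response Heavy.
Fleet B against Rest: payoffs 1, 9, 5 → best response Moderate.
Fleet B against Light: payoffs 6, -8, 5 → best response Light.
Fleet B against Moderate: payoffs 1, 5, -2 → best response Moderate.
Fleet B against Heavy: payoffs 5, -6, -1 → best response Light.
Mutual best responses: (Heavy, Light).

(Heavy, Light)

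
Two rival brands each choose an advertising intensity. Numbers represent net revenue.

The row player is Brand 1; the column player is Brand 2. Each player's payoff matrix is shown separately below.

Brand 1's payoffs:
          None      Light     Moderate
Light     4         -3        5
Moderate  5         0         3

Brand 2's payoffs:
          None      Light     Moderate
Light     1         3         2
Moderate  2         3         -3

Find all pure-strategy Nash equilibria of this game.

Brand 1 against None: payoffs 4, 5 → best response Moderate.
Brand 1 against Light: payoffs -3, 0 → best response Moderate.
Brand 1 against Moderate: payoffs 5, 3 → best response Light.
Brand 2 against Light: payoffs 1, 3, 2 → best response Light.
Brand 2 against Moderate: payoffs 2, 3, -3 → best response Light.
Mutual best responses: (Moderate, Light).

The unique pure-strategy Nash equilibrium is (Moderate, Light).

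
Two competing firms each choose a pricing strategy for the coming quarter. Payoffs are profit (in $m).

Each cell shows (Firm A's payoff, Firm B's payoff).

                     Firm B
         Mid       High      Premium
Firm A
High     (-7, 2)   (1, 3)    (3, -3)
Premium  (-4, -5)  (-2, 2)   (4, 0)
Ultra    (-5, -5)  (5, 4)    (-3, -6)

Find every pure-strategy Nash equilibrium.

Firm A against Mid: payoffs -7, -4, -5 → best response Premium.
Firm A against High: payoffs 1, -2, 5 → best response Ultra.
Firm A against Premium: payoffs 3, 4, -3 → best response Premium.
Firm B against High: payoffs 2, 3, -3 → best response High.
Firm B against Premium: payoffs -5, 2, 0 → best response High.
Firm B against Ultra: payoffs -5, 4, -6 → best response High.
Mutual best responses: (Ultra, High).

(Ultra, High)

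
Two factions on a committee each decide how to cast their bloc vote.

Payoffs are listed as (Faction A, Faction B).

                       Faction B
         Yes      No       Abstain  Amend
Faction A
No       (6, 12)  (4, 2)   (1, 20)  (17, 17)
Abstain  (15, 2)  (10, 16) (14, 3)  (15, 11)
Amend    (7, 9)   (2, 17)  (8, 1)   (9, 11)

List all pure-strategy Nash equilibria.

Faction A against Yes: payoffs 6, 15, 7 → best response Abstain.
Faction A against No: payoffs 4, 10, 2 → best response Abstain.
Faction A against Abstain: payoffs 1, 14, 8 → best response Abstain.
Faction A against Amend: payoffs 17, 15, 9 → best response No.
Faction B against No: payoffs 12, 2, 20, 17 → best response Abstain.
Faction B against Abstain: payoffs 2, 16, 3, 11 → best response No.
Faction B against Amend: payoffs 9, 17, 1, 11 → best response No.
Mutual best responses: (Abstain, No).

(Abstain, No)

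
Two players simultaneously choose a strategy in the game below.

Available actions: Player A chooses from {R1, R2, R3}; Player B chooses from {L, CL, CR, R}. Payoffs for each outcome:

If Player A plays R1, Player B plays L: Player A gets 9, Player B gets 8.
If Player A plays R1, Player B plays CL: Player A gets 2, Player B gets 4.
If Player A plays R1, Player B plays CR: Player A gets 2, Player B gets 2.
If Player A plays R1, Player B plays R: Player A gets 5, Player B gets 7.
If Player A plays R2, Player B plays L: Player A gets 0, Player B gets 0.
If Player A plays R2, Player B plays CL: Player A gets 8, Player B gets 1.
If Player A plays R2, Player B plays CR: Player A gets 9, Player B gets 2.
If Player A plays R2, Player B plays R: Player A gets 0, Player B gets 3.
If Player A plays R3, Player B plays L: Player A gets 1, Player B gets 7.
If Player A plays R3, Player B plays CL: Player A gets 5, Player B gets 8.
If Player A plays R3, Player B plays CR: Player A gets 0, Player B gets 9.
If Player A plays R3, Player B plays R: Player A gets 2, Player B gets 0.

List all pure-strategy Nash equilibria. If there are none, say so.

The unique pure-strategy Nash equilibrium is (R1, L).

Player A against L: payoffs 9, 0, 1 → best response R1.
Player A against CL: payoffs 2, 8, 5 → best response R2.
Player A against CR: payoffs 2, 9, 0 → best response R2.
Player A against R: payoffs 5, 0, 2 → best response R1.
Player B against R1: payoffs 8, 4, 2, 7 → best response L.
Player B against R2: payoffs 0, 1, 2, 3 → best response R.
Player B against R3: payoffs 7, 8, 9, 0 → best response CR.
Mutual best responses: (R1, L).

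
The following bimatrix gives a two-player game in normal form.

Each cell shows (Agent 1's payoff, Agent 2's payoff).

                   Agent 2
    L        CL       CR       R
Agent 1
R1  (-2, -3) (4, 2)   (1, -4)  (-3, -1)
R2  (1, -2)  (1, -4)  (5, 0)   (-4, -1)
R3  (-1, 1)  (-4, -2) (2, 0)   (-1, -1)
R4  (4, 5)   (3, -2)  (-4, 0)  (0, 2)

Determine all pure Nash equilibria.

The pure Nash equilibria are (R1, CL); (R2, CR); (R4, L).

(R1, L): Agent 1 can switch to R2 (-2 → 1). Not NE.
(R1, CL): Agent 1 gets 4, best alternative 3; Agent 2 gets 2, best alternative -1. No profitable deviation — NE.
(R1, CR): Agent 1 can switch to R2 (1 → 5). Not NE.
(R1, R): Agent 1 can switch to R3 (-3 → -1). Not NE.
(R2, L): Agent 1 can switch to R4 (1 → 4). Not NE.
(R2, CL): Agent 1 can switch to R1 (1 → 4). Not NE.
(R2, CR): Agent 1 gets 5, best alternative 2; Agent 2 gets 0, best alternative -1. No profitable deviation — NE.
(R2, R): Agent 1 can switch to R1 (-4 → -3). Not NE.
(R3, L): Agent 1 can switch to R2 (-1 → 1). Not NE.
(R3, CL): Agent 1 can switch to R1 (-4 → 4). Not NE.
(R3, CR): Agent 1 can switch to R2 (2 → 5). Not NE.
(R3, R): Agent 1 can switch to R4 (-1 → 0). Not NE.
(R4, L): Agent 1 gets 4, best alternative 1; Agent 2 gets 5, best alternative 2. No profitable deviation — NE.
(R4, CL): Agent 1 can switch to R1 (3 → 4). Not NE.
(R4, CR): Agent 1 can switch to R1 (-4 → 1). Not NE.
(The remaining 1 profile has a profitable deviation by the same check.)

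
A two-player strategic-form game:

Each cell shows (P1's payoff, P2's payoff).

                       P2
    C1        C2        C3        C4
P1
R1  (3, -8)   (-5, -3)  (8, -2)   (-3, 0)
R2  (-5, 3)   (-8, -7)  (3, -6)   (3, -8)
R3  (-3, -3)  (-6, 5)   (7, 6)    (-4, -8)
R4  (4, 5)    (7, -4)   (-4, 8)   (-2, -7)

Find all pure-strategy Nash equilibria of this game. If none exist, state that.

This game has no pure Nash equilibrium.

P1 against C1: payoffs 3, -5, -3, 4 → best response R4.
P1 against C2: payoffs -5, -8, -6, 7 → best response R4.
P1 against C3: payoffs 8, 3, 7, -4 → best response R1.
P1 against C4: payoffs -3, 3, -4, -2 → best response R2.
P2 against R1: payoffs -8, -3, -2, 0 → best response C4.
P2 against R2: payoffs 3, -7, -6, -8 → best response C1.
P2 against R3: payoffs -3, 5, 6, -8 → best response C3.
P2 against R4: payoffs 5, -4, 8, -7 → best response C3.
No profile is a mutual best response for all players.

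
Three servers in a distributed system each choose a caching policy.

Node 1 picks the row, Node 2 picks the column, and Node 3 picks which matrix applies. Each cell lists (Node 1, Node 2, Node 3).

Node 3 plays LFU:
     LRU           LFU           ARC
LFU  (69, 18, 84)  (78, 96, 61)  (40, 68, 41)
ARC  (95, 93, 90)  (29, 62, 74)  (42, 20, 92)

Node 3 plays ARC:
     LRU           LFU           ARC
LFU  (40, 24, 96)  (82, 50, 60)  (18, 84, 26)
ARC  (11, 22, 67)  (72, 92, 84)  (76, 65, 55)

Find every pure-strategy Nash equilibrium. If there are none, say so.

(LFU, LFU, LFU); (ARC, LRU, LFU)

Node 1 against (LRU, LFU): payoffs 69, 95 → best response ARC.
Node 1 against (LRU, ARC): payoffs 40, 11 → best response LFU.
Node 1 against (LFU, LFU): payoffs 78, 29 → best response LFU.
Node 1 against (LFU, ARC): payoffs 82, 72 → best response LFU.
Node 1 against (ARC, LFU): payoffs 40, 42 → best response ARC.
Node 1 against (ARC, ARC): payoffs 18, 76 → best response ARC.
Node 2 against (LFU, LFU): payoffs 18, 96, 68 → best response LFU.
Node 2 against (LFU, ARC): payoffs 24, 50, 84 → best response ARC.
Node 2 against (ARC, LFU): payoffs 93, 62, 20 → best response LRU.
Node 2 against (ARC, ARC): payoffs 22, 92, 65 → best response LFU.
Node 3 against (LFU, LRU): payoffs 84, 96 → best response ARC.
Node 3 against (LFU, LFU): payoffs 61, 60 → best response LFU.
Node 3 against (LFU, ARC): payoffs 41, 26 → best response LFU.
Node 3 against (ARC, LRU): payoffs 90, 67 → best response LFU.
Node 3 against (ARC, LFU): payoffs 74, 84 → best response ARC.
Node 3 against (ARC, ARC): payoffs 92, 55 → best response LFU.
Mutual best responses: (LFU, LFU, LFU); (ARC, LRU, LFU).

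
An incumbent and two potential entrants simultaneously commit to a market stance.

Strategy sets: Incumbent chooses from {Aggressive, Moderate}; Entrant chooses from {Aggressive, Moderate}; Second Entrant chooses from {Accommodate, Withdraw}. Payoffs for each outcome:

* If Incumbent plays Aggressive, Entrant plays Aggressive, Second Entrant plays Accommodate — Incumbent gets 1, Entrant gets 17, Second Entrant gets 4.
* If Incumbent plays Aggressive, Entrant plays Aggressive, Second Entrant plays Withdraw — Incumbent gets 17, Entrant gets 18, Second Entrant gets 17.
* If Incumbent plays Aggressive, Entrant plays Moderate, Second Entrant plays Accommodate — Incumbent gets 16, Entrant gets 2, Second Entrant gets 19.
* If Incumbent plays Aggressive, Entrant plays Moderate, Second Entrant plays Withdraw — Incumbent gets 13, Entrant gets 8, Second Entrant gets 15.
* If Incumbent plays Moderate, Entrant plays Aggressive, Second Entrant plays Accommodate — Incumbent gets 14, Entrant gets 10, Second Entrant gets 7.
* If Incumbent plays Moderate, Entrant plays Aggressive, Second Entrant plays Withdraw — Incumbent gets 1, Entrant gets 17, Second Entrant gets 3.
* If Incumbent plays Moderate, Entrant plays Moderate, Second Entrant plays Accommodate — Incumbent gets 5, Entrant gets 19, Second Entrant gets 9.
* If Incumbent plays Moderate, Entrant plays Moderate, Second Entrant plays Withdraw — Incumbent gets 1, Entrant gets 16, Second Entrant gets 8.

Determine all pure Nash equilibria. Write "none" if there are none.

Pure NE: (Aggressive, Aggressive, Withdraw)

(Aggressive, Aggressive, Accommodate): Incumbent can switch to Moderate (1 → 14). Not NE.
(Aggressive, Aggressive, Withdraw): Incumbent gets 17, best alternative 1; Entrant gets 18, best alternative 8; Second Entrant gets 17, best alternative 4. No profitable deviation — NE.
(Aggressive, Moderate, Accommodate): Entrant can switch to Aggressive (2 → 17). Not NE.
(Aggressive, Moderate, Withdraw): Entrant can switch to Aggressive (8 → 18). Not NE.
(Moderate, Aggressive, Accommodate): Entrant can switch to Moderate (10 → 19). Not NE.
(Moderate, Aggressive, Withdraw): Incumbent can switch to Aggressive (1 → 17). Not NE.
(Moderate, Moderate, Accommodate): Incumbent can switch to Aggressive (5 → 16). Not NE.
(Moderate, Moderate, Withdraw): Incumbent can switch to Aggressive (1 → 13). Not NE.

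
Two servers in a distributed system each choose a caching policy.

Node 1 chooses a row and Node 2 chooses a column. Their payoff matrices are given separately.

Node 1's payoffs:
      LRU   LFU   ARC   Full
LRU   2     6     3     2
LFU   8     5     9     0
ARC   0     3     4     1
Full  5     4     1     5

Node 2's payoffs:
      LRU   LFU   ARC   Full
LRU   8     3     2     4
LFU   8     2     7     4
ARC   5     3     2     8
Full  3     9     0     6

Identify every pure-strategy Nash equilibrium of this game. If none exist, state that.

(LRU, LRU): Node 1 can switch to LFU (2 → 8). Not NE.
(LRU, LFU): Node 2 can switch to LRU (3 → 8). Not NE.
(LRU, ARC): Node 1 can switch to LFU (3 → 9). Not NE.
(LRU, Full): Node 1 can switch to Full (2 → 5). Not NE.
(LFU, LRU): Node 1 gets 8, best alternative 5; Node 2 gets 8, best alternative 7. No profitable deviation — NE.
(LFU, LFU): Node 1 can switch to LRU (5 → 6). Not NE.
(LFU, ARC): Node 2 can switch to LRU (7 → 8). Not NE.
(LFU, Full): Node 1 can switch to LRU (0 → 2). Not NE.
(ARC, LRU): Node 1 can switch to LRU (0 → 2). Not NE.
(ARC, LFU): Node 1 can switch to LRU (3 → 6). Not NE.
(ARC, ARC): Node 1 can switch to LFU (4 → 9). Not NE.
(ARC, Full): Node 1 can switch to LRU (1 → 2). Not NE.
(Full, LRU): Node 1 can switch to LFU (5 → 8). Not NE.
(The remaining 3 profiles each have a profitable deviation by the same check.)

(LFU, LRU)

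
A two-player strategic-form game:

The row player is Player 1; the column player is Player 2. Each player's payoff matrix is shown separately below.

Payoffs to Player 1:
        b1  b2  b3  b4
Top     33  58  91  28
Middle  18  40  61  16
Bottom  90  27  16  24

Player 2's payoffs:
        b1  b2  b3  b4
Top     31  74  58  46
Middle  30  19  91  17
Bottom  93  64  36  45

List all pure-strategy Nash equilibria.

(Top, b2); (Bottom, b1)

Player 1 against b1: payoffs 33, 18, 90 → best response Bottom.
Player 1 against b2: payoffs 58, 40, 27 → best response Top.
Player 1 against b3: payoffs 91, 61, 16 → best response Top.
Player 1 against b4: payoffs 28, 16, 24 → best response Top.
Player 2 against Top: payoffs 31, 74, 58, 46 → best response b2.
Player 2 against Middle: payoffs 30, 19, 91, 17 → best response b3.
Player 2 against Bottom: payoffs 93, 64, 36, 45 → best response b1.
Mutual best responses: (Top, b2); (Bottom, b1).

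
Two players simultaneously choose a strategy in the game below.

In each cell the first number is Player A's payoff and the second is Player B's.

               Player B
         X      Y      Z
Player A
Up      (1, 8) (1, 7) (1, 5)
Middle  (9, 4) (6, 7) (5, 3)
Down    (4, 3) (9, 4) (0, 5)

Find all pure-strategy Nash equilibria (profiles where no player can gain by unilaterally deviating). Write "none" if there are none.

For each player, find the best response to each opponent profile; mutual best responses are the pure NE.
Player A against X: payoffs 1, 9, 4 → best response Middle.
Player A against Y: payoffs 1, 6, 9 → best response Down.
Player A against Z: payoffs 1, 5, 0 → best response Middle.
Player B against Up: payoffs 8, 7, 5 → best response X.
Player B against Middle: payoffs 4, 7, 3 → best response Y.
Player B against Down: payoffs 3, 4, 5 → best response Z.
No profile is a mutual best response for all players.

This game has no pure Nash equilibrium.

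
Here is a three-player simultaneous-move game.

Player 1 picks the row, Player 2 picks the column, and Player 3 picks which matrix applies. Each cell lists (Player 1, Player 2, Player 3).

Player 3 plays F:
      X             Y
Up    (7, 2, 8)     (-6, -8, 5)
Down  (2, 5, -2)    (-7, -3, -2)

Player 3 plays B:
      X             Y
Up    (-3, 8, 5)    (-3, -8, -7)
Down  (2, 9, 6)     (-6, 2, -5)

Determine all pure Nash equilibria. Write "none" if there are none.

(Up, X, F) and (Down, X, B)

Player 1 against (X, F): payoffs 7, 2 → best response Up.
Player 1 against (X, B): payoffs -3, 2 → best response Down.
Player 1 against (Y, F): payoffs -6, -7 → best response Up.
Player 1 against (Y, B): payoffs -3, -6 → best response Up.
Player 2 against (Up, F): payoffs 2, -8 → best response X.
Player 2 against (Up, B): payoffs 8, -8 → best response X.
Player 2 against (Down, F): payoffs 5, -3 → best response X.
Player 2 against (Down, B): payoffs 9, 2 → best response X.
Player 3 against (Up, X): payoffs 8, 5 → best response F.
Player 3 against (Up, Y): payoffs 5, -7 → best response F.
Player 3 against (Down, X): payoffs -2, 6 → best response B.
Player 3 against (Down, Y): payoffs -2, -5 → best response F.
Mutual best responses: (Up, X, F); (Down, X, B).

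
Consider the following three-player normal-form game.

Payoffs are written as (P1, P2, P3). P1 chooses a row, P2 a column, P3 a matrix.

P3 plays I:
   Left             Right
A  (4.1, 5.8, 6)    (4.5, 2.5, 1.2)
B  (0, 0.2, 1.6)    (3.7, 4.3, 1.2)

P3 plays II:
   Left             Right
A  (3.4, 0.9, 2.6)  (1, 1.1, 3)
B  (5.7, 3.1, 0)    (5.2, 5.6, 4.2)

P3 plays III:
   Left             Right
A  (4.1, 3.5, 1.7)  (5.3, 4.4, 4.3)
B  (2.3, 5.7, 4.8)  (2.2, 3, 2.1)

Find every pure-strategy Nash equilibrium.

The pure Nash equilibria are (A, Left, I); (A, Right, III); (B, Right, II).

P1 against (Left, I): payoffs 4.1, 0 → best response A.
P1 against (Left, II): payoffs 3.4, 5.7 → best response B.
P1 against (Left, III): payoffs 4.1, 2.3 → best response A.
P1 against (Right, I): payoffs 4.5, 3.7 → best response A.
P1 against (Right, II): payoffs 1, 5.2 → best response B.
P1 against (Right, III): payoffs 5.3, 2.2 → best response A.
P2 against (A, I): payoffs 5.8, 2.5 → best response Left.
P2 against (A, II): payoffs 0.9, 1.1 → best response Right.
P2 against (A, III): payoffs 3.5, 4.4 → best response Right.
P2 against (B, I): payoffs 0.2, 4.3 → best response Right.
P2 against (B, II): payoffs 3.1, 5.6 → best response Right.
P2 against (B, III): payoffs 5.7, 3 → best response Left.
P3 against (A, Left): payoffs 6, 2.6, 1.7 → best response I.
P3 against (A, Right): payoffs 1.2, 3, 4.3 → best response III.
P3 against (B, Left): payoffs 1.6, 0, 4.8 → best response III.
P3 against (B, Right): payoffs 1.2, 4.2, 2.1 → best response II.
Mutual best responses: (A, Left, I); (A, Right, III); (B, Right, II).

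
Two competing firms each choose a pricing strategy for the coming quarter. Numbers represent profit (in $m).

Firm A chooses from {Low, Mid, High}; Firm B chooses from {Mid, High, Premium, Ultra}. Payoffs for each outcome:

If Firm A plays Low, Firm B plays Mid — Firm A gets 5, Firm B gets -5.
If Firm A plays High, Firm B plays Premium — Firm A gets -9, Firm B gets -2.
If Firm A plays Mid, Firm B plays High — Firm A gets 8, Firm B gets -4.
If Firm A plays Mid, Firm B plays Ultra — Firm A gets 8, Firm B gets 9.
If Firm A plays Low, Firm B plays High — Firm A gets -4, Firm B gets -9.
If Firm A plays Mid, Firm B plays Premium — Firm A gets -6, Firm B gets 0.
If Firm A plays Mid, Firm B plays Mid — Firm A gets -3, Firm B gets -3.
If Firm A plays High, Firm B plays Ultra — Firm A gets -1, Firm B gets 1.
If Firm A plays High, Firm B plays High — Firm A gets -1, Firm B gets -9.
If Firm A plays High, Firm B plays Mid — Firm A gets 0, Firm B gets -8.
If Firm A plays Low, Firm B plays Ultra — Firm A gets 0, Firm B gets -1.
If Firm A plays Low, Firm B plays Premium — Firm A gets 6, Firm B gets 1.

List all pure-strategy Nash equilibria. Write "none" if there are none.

Firm A against Mid: payoffs 5, -3, 0 → best response Low.
Firm A against High: payoffs -4, 8, -1 → best response Mid.
Firm A against Premium: payoffs 6, -6, -9 → best response Low.
Firm A against Ultra: payoffs 0, 8, -1 → best response Mid.
Firm B against Low: payoffs -5, -9, 1, -1 → best response Premium.
Firm B against Mid: payoffs -3, -4, 0, 9 → best response Ultra.
Firm B against High: payoffs -8, -9, -2, 1 → best response Ultra.
Mutual best responses: (Low, Premium); (Mid, Ultra).

(Low, Premium); (Mid, Ultra)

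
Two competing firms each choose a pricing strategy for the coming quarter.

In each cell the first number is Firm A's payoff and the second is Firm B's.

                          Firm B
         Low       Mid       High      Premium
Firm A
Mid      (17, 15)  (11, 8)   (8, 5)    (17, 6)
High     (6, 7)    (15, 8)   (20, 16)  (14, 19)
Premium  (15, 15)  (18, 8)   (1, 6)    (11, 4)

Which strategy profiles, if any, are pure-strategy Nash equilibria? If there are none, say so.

Pure NE: (Mid, Low)

Firm A against Low: payoffs 17, 6, 15 → best response Mid.
Firm A against Mid: payoffs 11, 15, 18 → best response Premium.
Firm A against High: payoffs 8, 20, 1 → best response High.
Firm A against Premium: payoffs 17, 14, 11 → best response Mid.
Firm B against Mid: payoffs 15, 8, 5, 6 → best response Low.
Firm B against High: payoffs 7, 8, 16, 19 → best response Premium.
Firm B against Premium: payoffs 15, 8, 6, 4 → best response Low.
Mutual best responses: (Mid, Low).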